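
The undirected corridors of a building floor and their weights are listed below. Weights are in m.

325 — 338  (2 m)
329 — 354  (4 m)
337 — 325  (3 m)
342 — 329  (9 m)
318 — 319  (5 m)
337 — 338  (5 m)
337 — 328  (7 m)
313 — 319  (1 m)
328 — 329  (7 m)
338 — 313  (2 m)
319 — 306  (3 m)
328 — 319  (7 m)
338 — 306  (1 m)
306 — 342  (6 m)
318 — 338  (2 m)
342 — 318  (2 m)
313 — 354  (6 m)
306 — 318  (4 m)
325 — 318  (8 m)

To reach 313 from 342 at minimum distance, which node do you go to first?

318

Candidate routes:
342 - 318 - 338 - 313: 2+2+2 = 6
342 - 318 - 306 - 338 - 313: 2+4+1+2 = 9
342 - 318 - 319 - 313: 2+5+1 = 8
342 - 306 - 338 - 313: 6+1+2 = 9
The minimum is 6 m via 342 - 318 - 338 - 313.
So from 342 the first move is to 318.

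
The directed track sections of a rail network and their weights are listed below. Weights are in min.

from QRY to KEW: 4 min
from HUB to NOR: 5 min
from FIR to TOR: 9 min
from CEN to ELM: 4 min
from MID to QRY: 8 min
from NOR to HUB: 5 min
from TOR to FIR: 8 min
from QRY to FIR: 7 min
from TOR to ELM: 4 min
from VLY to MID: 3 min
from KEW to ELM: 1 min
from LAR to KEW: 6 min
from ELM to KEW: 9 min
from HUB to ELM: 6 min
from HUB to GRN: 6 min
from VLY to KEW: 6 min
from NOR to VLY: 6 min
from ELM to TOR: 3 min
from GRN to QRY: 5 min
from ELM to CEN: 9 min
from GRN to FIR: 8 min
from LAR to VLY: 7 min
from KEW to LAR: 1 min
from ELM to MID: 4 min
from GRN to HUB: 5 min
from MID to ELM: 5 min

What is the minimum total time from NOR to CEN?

Running Dijkstra from NOR:
NOR: 0
HUB: 5  (via NOR)
VLY: 6  (via NOR)
MID: 9  (via VLY)
GRN: 11  (via HUB)
ELM: 11  (via HUB)
KEW: 12  (via VLY)
LAR: 13  (via KEW)
TOR: 14  (via ELM)
QRY: 16  (via GRN)
FIR: 19  (via GRN)
CEN: 20  (via ELM)
Shortest route: NOR → HUB → ELM → CEN = 20 min.

20 min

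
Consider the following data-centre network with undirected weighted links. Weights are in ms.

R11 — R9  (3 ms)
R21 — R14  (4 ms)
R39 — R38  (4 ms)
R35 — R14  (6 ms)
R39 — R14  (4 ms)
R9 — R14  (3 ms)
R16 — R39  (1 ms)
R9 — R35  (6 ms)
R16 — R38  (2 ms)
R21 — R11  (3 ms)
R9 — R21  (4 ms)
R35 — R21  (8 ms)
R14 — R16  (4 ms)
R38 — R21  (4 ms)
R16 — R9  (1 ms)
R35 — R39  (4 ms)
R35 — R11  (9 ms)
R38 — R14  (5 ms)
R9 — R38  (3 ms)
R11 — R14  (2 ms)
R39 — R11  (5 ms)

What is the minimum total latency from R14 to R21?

Shortest distances from R14:
R14: 0
R11: 2  (via R14)
R9: 3  (via R14)
R21: 4  (via R14)
Shortest route: R14–R21 = 4 ms.

4 ms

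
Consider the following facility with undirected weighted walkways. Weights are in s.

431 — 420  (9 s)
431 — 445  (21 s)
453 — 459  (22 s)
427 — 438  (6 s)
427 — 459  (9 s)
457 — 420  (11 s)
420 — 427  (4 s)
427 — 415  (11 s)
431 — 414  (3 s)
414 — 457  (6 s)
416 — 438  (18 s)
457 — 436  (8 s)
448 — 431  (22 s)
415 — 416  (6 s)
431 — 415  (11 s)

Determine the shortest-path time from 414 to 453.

47 s

Candidate routes:
414 → 457 → 420 → 427 → 459 → 453: 6+11+4+9+22 = 52
414 → 431 → 420 → 427 → 459 → 453: 3+9+4+9+22 = 47
414 → 431 → 415 → 427 → 459 → 453: 3+11+11+9+22 = 56
Cheapest is 414 → 431 → 420 → 427 → 459 → 453 at 47 s.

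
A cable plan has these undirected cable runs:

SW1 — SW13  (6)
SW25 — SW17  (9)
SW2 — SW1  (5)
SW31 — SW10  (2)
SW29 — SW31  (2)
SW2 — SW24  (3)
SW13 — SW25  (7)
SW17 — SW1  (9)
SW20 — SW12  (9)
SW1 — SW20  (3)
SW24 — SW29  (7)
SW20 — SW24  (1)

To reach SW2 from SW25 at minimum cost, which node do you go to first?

SW13

Enumerating some paths:
SW25 → SW13 → SW1 → SW20 → SW24 → SW2: 7+6+3+1+3 = 20
SW25 → SW13 → SW1 → SW2: 7+6+5 = 18
Cheapest is SW25 → SW13 → SW1 → SW2 at 18.
So from SW25 the first move is to SW13.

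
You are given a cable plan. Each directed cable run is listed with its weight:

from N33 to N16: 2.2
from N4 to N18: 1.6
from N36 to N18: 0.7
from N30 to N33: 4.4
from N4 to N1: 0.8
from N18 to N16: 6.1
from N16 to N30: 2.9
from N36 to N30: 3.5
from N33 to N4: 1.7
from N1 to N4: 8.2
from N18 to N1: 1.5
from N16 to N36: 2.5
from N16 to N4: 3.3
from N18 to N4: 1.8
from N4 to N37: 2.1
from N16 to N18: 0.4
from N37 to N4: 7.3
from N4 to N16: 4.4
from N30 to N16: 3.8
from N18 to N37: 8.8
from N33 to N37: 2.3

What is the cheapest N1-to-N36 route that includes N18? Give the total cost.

Best N1 to N18: N1 → N4 → N18 costing 9.8
Shortest N18→N36: N18 → N16 → N36 = 8.6
Total via N18: 9.8 + 8.6 = 18.4.

18.4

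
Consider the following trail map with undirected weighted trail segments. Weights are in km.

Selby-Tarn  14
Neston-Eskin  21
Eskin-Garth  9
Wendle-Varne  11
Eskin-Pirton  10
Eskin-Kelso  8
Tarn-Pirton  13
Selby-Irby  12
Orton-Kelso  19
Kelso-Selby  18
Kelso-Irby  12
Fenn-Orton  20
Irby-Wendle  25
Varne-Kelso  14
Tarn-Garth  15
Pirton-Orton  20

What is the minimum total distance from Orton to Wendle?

44 km

Enumerating some paths:
Orton → Kelso → Irby → Wendle: 19+12+25 = 56
Orton → Kelso → Selby → Irby → Wendle: 19+18+12+25 = 74
Orton → Pirton → Eskin → Kelso → Varne → Wendle: 20+10+8+14+11 = 63
Orton → Kelso → Varne → Wendle: 19+14+11 = 44
The minimum is 44 km via Orton → Kelso → Varne → Wendle.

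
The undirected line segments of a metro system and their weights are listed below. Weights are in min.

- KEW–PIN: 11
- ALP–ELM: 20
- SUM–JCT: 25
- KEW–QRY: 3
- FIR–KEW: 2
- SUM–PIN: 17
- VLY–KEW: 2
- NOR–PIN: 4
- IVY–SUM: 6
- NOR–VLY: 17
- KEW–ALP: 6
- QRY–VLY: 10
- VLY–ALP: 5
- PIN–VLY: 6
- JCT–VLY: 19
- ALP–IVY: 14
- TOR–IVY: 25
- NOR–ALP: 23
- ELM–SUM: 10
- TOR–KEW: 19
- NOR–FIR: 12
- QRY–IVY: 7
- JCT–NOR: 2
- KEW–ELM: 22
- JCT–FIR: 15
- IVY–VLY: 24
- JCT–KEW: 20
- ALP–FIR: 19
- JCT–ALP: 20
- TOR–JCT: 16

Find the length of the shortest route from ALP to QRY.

Compare a few routes:
ALP–VLY–QRY: 5+10 = 15
ALP–VLY–KEW–QRY: 5+2+3 = 10
ALP–KEW–QRY: 6+3 = 9
The minimum is 9 min via ALP–KEW–QRY.

9 min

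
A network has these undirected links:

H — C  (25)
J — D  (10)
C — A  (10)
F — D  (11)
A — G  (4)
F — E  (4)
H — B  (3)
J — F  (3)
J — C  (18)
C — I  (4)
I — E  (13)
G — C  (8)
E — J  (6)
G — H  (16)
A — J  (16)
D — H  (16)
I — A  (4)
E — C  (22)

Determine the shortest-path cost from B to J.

Enumerating some paths:
B → H → D → F → J: 3+16+11+3 = 33
B → H → D → J: 3+16+10 = 29
The minimum is 29 via B → H → D → J.

29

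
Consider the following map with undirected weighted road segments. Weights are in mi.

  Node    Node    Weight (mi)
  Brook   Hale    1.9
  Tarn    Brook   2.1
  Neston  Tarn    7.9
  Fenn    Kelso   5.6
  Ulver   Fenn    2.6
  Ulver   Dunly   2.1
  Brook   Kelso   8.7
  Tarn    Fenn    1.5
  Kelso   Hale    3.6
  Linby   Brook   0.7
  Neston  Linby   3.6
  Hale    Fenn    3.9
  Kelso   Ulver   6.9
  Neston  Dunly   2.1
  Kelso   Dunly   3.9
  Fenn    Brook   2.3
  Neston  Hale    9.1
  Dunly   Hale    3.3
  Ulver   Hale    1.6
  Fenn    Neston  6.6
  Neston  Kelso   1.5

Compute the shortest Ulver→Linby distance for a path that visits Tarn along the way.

Shortest Ulver→Tarn: Ulver–Fenn–Tarn = 4.1
Shortest Tarn→Linby: Tarn–Brook–Linby = 2.8
Total via Tarn: 4.1 + 2.8 = 6.9 mi.

6.9 mi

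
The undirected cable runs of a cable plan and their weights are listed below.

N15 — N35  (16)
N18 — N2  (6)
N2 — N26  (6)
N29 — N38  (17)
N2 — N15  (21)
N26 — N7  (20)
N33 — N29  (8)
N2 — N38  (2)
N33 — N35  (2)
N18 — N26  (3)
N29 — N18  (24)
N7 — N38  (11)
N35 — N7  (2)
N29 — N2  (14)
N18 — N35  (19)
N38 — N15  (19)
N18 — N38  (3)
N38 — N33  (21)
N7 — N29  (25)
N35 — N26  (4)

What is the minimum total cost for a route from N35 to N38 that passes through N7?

13

Best N35 to N7: N35–N7 costing 2
Best N7 to N38: N7–N38 costing 11
Total via N7: 2 + 11 = 13.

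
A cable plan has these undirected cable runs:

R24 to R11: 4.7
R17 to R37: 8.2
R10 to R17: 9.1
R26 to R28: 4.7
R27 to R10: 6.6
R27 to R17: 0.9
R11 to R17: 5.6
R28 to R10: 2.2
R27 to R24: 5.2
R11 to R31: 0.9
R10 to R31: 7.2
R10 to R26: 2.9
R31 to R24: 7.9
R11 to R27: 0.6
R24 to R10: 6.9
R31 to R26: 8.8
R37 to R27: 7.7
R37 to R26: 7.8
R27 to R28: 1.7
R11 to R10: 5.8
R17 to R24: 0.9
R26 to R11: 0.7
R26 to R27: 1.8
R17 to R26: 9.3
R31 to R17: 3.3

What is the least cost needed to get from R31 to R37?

9.2

Running Dijkstra from R31:
R31: 0
R11: 0.9  (via R31)
R27: 1.5  (via R11)
R26: 1.6  (via R11)
R17: 2.4  (via R27)
R28: 3.2  (via R27)
R24: 3.3  (via R17)
R10: 4.5  (via R26)
R37: 9.2  (via R27)
Shortest route: R31–R11–R27–R37 = 9.2.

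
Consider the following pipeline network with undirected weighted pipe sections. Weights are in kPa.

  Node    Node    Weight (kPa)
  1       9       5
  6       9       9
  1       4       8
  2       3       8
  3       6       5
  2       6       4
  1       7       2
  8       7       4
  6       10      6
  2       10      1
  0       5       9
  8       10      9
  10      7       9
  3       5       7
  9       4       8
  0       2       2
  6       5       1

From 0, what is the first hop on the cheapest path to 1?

2

Compare a few routes:
0 → 2 → 10 → 8 → 7 → 1: 2+1+9+4+2 = 18
0 → 2 → 6 → 9 → 1: 2+4+9+5 = 20
0 → 2 → 10 → 7 → 1: 2+1+9+2 = 14
0 → 2 → 6 → 10 → 7 → 1: 2+4+6+9+2 = 23
The minimum is 14 kPa via 0 → 2 → 10 → 7 → 1.
So from 0 the first move is to 2.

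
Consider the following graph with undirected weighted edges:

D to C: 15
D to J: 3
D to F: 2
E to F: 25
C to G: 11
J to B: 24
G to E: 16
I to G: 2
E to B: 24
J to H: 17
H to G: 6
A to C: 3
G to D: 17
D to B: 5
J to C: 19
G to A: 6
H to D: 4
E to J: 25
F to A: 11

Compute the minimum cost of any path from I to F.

Compare a few routes:
I–G–H–D–F: 2+6+4+2 = 14
I–G–D–F: 2+17+2 = 21
I–G–A–F: 2+6+11 = 19
The minimum is 14 via I–G–H–D–F.

14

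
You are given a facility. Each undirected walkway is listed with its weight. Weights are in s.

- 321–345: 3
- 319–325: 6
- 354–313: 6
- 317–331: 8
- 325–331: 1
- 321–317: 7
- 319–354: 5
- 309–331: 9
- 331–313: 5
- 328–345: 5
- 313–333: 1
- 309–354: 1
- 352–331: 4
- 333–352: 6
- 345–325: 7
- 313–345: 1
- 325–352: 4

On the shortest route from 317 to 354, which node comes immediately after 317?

321

Enumerating some paths:
317 - 331 - 325 - 319 - 354: 8+1+6+5 = 20
317 - 331 - 313 - 354: 8+5+6 = 19
317 - 331 - 309 - 354: 8+9+1 = 18
317 - 321 - 345 - 313 - 354: 7+3+1+6 = 17
The minimum is 17 s via 317 - 321 - 345 - 313 - 354.
So from 317 the first move is to 321.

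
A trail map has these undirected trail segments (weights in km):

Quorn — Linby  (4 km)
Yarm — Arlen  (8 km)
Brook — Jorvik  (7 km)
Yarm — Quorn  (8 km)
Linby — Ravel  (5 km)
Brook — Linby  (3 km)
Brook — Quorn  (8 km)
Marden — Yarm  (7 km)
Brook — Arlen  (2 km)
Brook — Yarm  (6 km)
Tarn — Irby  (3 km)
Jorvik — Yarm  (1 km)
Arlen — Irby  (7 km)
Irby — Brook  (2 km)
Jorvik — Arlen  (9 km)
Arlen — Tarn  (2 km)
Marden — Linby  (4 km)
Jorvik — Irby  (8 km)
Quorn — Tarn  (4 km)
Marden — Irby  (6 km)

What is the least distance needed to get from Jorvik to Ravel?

Compare a few routes:
Jorvik - Brook - Linby - Ravel: 7+3+5 = 15
Jorvik - Yarm - Marden - Linby - Ravel: 1+7+4+5 = 17
The minimum is 15 km via Jorvik - Brook - Linby - Ravel.

15 km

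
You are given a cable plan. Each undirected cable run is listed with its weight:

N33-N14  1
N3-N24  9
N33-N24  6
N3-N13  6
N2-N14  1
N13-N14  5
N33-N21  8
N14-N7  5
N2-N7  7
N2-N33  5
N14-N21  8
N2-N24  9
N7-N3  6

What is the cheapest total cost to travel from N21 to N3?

Candidate routes:
N21 → N14 → N7 → N3: 8+5+6 = 19
N21 → N33 → N14 → N7 → N3: 8+1+5+6 = 20
The minimum is 19 via N21 → N14 → N7 → N3.

19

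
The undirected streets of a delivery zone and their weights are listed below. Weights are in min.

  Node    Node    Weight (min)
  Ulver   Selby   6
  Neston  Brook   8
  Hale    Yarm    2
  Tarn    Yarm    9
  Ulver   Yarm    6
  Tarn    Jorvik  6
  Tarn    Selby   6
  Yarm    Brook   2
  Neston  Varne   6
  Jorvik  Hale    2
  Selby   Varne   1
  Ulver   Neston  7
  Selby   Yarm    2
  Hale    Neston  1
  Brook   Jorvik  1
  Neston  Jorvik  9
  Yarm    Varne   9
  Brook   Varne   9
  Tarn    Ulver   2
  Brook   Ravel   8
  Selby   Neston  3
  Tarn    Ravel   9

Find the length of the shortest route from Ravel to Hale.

Enumerating some paths:
Ravel–Brook–Jorvik–Hale: 8+1+2 = 11
Ravel–Brook–Yarm–Hale: 8+2+2 = 12
Ravel–Brook–Yarm–Selby–Neston–Hale: 8+2+2+3+1 = 16
The minimum is 11 min via Ravel–Brook–Jorvik–Hale.

11 min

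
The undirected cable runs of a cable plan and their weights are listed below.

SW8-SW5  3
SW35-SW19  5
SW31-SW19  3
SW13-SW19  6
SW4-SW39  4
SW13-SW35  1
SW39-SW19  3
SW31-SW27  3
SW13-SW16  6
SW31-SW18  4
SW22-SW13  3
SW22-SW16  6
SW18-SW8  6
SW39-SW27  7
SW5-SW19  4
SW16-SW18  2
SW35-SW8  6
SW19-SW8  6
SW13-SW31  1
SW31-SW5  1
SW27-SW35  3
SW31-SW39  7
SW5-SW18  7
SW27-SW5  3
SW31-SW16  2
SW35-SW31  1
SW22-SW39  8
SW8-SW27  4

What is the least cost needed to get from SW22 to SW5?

Shortest distances from SW22:
SW22: 0
SW13: 3  (via SW22)
SW31: 4  (via SW13)
SW35: 4  (via SW13)
SW5: 5  (via SW31)
Shortest route: SW22–SW13–SW31–SW5 = 5.

5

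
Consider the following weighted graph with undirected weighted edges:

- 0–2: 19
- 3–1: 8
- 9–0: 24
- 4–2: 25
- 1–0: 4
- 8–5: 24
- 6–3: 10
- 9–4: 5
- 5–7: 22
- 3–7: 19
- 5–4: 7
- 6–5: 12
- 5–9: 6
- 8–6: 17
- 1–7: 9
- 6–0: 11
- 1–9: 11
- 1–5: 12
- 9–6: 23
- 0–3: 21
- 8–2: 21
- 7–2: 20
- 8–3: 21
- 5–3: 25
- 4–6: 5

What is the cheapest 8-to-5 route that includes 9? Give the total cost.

Shortest 8→9: 8 → 6 → 4 → 9 = 27
Shortest 9→5: 9 → 5 = 6
Total via 9: 27 + 6 = 33.

33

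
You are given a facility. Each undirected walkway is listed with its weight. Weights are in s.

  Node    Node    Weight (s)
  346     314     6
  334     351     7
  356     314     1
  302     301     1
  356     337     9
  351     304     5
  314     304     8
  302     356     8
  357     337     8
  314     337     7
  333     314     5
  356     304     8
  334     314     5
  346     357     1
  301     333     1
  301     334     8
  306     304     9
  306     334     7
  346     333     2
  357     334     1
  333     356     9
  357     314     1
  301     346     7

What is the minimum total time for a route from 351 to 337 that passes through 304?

Best 351 to 304: 351 → 304 costing 5
Shortest 304→337: 304 → 314 → 337 = 15
Total via 304: 5 + 15 = 20 s.

20 s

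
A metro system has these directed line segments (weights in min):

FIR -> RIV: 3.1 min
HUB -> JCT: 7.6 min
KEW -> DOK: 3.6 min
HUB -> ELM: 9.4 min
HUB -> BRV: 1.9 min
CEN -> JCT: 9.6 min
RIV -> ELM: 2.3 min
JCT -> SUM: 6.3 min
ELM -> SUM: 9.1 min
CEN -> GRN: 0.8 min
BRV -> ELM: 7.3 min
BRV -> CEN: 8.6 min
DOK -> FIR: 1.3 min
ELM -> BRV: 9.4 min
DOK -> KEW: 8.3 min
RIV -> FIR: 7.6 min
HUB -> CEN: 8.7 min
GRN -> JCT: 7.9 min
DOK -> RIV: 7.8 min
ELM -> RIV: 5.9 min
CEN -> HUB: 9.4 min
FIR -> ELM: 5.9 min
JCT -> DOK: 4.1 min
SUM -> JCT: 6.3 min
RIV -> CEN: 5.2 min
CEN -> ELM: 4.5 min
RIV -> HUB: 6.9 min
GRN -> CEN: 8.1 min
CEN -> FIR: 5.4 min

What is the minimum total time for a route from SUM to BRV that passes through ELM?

Best SUM to ELM: SUM–JCT–DOK–FIR–RIV–ELM costing 17.1
Shortest ELM→BRV: ELM–BRV = 9.4
Total via ELM: 17.1 + 9.4 = 26.5 min.

26.5 min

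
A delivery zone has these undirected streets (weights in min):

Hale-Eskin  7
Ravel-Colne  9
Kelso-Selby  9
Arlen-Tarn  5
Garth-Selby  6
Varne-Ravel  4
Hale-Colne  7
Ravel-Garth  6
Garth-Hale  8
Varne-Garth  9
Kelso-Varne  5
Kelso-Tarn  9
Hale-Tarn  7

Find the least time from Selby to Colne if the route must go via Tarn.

Shortest Selby→Tarn: Selby → Kelso → Tarn = 18
Best Tarn to Colne: Tarn → Hale → Colne costing 14
Total via Tarn: 18 + 14 = 32 min.

32 min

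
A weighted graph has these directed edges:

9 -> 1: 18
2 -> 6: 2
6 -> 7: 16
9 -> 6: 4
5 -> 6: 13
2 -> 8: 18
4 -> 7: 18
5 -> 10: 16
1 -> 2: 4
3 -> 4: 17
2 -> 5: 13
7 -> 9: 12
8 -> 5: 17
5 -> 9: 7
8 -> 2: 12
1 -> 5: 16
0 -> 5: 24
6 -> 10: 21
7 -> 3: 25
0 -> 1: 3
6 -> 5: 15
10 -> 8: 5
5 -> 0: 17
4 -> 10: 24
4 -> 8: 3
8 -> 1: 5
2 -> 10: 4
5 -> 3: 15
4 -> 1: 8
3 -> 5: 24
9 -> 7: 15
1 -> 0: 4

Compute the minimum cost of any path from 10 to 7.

Shortest distances from 10:
10: 0
8: 5  (via 10)
1: 10  (via 8)
0: 14  (via 1)
2: 14  (via 1)
6: 16  (via 2)
5: 22  (via 8)
9: 29  (via 5)
7: 32  (via 6)
Shortest route: 10 → 8 → 1 → 2 → 6 → 7 = 32.

32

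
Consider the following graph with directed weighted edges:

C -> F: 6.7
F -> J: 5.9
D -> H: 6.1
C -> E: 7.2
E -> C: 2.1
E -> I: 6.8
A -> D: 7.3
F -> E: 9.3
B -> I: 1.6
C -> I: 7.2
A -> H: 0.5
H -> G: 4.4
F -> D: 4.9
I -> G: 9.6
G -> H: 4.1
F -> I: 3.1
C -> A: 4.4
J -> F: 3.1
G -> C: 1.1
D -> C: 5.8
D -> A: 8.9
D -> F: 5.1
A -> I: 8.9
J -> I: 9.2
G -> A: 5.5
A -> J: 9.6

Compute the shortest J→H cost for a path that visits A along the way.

17.4

Shortest J→A: J–F–D–A = 16.9
Best A to H: A–H costing 0.5
Total via A: 16.9 + 0.5 = 17.4.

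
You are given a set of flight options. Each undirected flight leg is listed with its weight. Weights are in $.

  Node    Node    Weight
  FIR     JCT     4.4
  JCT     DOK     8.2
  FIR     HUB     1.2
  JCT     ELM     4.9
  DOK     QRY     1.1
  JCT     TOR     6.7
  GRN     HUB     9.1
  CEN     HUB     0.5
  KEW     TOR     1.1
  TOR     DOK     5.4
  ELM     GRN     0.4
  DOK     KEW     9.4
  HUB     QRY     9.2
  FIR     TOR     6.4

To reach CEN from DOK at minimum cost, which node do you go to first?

QRY

Candidate routes:
DOK → TOR → FIR → HUB → CEN: 5.4+6.4+1.2+0.5 = 13.5
DOK → QRY → HUB → CEN: 1.1+9.2+0.5 = 10.8
Cheapest is DOK → QRY → HUB → CEN at $10.8.
So from DOK the first move is to QRY.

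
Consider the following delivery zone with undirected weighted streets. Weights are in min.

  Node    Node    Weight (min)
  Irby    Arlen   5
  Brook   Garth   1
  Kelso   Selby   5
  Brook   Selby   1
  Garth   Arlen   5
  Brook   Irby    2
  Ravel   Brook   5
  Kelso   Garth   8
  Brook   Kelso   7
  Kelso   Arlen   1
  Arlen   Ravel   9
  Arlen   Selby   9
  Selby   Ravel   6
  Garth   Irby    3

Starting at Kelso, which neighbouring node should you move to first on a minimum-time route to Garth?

Compare a few routes:
Kelso–Brook–Garth: 7+1 = 8
Kelso–Selby–Brook–Garth: 5+1+1 = 7
Kelso–Arlen–Garth: 1+5 = 6
Cheapest is Kelso–Arlen–Garth at 6 min.
So from Kelso the first move is to Arlen.

Arlen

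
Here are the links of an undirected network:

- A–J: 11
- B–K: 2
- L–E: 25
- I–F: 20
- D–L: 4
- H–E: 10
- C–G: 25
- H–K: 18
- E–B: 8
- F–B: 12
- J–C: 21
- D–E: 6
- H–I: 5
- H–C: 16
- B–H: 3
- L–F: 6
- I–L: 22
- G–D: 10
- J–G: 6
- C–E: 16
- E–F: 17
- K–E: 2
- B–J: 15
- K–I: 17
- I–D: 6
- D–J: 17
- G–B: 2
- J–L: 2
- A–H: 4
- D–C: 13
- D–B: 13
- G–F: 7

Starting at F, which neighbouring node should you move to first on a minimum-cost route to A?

Compare a few routes:
F → L → J → A: 6+2+11 = 19
F → G → B → H → A: 7+2+3+4 = 16
F → L → J → G → B → H → A: 6+2+6+2+3+4 = 23
F → B → H → A: 12+3+4 = 19
Cheapest is F → G → B → H → A at 16.
So from F the first move is to G.

G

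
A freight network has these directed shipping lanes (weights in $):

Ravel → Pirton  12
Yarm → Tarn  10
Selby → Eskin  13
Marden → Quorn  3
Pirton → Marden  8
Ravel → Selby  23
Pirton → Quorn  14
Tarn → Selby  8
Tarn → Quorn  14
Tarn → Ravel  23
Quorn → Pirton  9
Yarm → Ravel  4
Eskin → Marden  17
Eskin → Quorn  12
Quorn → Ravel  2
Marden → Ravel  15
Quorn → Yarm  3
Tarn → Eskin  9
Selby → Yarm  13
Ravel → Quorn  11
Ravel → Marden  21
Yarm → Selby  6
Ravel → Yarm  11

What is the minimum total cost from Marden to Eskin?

Enumerating some paths:
Marden - Quorn - Ravel - Yarm - Tarn - Eskin: 3+2+11+10+9 = 35
Marden - Quorn - Ravel - Yarm - Selby - Eskin: 3+2+11+6+13 = 35
Marden - Quorn - Yarm - Tarn - Selby - Eskin: 3+3+10+8+13 = 37
Marden - Quorn - Yarm - Selby - Eskin: 3+3+6+13 = 25
Cheapest is Marden - Quorn - Yarm - Selby - Eskin at $25.

$25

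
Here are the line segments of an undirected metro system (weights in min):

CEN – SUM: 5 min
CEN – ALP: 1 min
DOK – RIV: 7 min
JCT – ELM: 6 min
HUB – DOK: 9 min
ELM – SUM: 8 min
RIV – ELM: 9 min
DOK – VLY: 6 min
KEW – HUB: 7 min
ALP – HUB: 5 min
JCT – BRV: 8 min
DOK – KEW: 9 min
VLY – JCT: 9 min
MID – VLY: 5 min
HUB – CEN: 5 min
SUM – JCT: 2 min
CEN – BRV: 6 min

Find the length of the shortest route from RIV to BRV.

Candidate routes:
RIV - DOK - HUB - CEN - BRV: 7+9+5+6 = 27
RIV - ELM - JCT - BRV: 9+6+8 = 23
RIV - ELM - SUM - JCT - BRV: 9+8+2+8 = 27
Cheapest is RIV - ELM - JCT - BRV at 23 min.

23 min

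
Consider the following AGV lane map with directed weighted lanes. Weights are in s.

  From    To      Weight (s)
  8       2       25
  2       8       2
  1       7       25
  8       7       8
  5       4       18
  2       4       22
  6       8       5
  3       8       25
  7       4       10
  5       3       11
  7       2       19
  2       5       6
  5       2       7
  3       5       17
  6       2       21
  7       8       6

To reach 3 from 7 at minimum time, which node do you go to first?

2

Compare a few routes:
7 → 2 → 5 → 3: 19+6+11 = 36
7 → 8 → 2 → 5 → 3: 6+25+6+11 = 48
Cheapest is 7 → 2 → 5 → 3 at 36 s.
So from 7 the first move is to 2.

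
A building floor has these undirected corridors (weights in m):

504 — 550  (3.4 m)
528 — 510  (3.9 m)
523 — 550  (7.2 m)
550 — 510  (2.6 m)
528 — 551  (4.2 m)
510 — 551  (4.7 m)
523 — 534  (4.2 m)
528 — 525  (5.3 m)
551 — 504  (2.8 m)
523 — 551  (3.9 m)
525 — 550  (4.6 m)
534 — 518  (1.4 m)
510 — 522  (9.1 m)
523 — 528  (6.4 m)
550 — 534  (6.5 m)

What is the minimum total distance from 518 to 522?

Settle nodes by increasing distance from 518:
518: 0
534: 1.4  (via 518)
523: 5.6  (via 534)
550: 7.9  (via 534)
551: 9.5  (via 523)
510: 10.5  (via 550)
504: 11.3  (via 550)
528: 12  (via 523)
525: 12.5  (via 550)
522: 19.6  (via 510)
Shortest route: 518–534–550–510–522 = 19.6 m.

19.6 m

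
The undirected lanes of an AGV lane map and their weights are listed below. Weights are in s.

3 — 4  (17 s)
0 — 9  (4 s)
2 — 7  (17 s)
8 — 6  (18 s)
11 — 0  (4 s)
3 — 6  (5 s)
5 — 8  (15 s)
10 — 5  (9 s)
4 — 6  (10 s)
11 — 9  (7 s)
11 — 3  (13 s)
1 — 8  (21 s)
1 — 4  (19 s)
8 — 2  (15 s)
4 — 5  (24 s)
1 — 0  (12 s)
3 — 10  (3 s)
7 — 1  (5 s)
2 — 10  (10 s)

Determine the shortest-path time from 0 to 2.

Candidate routes:
0 - 1 - 7 - 2: 12+5+17 = 34
0 - 11 - 3 - 10 - 2: 4+13+3+10 = 30
Cheapest is 0 - 11 - 3 - 10 - 2 at 30 s.

30 s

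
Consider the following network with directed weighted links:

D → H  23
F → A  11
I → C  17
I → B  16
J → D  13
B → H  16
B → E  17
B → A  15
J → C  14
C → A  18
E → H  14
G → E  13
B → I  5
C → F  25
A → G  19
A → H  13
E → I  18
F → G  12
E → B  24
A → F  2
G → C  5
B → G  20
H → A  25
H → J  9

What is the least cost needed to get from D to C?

Shortest distances from D:
D: 0
H: 23  (via D)
J: 32  (via H)
C: 46  (via J)
Shortest route: D → H → J → C = 46.

46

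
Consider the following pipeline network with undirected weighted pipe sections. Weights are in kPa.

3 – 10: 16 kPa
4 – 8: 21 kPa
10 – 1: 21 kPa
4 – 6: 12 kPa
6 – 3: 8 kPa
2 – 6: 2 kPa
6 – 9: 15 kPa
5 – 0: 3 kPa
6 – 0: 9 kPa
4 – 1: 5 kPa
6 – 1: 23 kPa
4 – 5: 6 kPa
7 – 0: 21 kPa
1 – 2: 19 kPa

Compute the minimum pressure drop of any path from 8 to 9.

Enumerating some paths:
8–4–1–2–6–9: 21+5+19+2+15 = 62
8–4–6–9: 21+12+15 = 48
8–4–5–0–6–9: 21+6+3+9+15 = 54
The minimum is 48 kPa via 8–4–6–9.

48 kPa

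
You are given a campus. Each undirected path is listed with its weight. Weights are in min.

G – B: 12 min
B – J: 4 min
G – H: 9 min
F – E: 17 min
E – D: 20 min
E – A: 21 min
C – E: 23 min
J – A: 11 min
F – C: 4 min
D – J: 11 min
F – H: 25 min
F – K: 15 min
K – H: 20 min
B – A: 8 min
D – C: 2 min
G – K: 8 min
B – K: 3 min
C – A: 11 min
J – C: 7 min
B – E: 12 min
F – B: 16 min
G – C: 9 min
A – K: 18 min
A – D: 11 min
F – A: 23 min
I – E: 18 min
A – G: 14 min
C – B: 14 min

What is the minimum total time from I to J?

34 min

Running Dijkstra from I:
I: 0
E: 18  (via I)
B: 30  (via E)
K: 33  (via B)
J: 34  (via B)
Shortest route: I–E–B–J = 34 min.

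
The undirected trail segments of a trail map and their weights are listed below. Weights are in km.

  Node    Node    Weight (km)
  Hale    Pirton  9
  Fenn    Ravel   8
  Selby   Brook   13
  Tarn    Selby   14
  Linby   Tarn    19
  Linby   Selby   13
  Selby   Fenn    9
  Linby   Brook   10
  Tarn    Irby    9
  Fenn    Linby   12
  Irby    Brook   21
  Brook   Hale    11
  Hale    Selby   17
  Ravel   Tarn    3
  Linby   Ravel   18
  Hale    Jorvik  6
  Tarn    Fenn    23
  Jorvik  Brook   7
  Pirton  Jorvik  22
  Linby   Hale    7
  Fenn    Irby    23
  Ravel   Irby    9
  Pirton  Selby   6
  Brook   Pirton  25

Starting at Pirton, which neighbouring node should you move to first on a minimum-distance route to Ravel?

Compare a few routes:
Pirton - Hale - Linby - Ravel: 9+7+18 = 34
Pirton - Selby - Fenn - Ravel: 6+9+8 = 23
Pirton - Hale - Linby - Fenn - Ravel: 9+7+12+8 = 36
Cheapest is Pirton - Selby - Fenn - Ravel at 23 km.
So from Pirton the first move is to Selby.

Selby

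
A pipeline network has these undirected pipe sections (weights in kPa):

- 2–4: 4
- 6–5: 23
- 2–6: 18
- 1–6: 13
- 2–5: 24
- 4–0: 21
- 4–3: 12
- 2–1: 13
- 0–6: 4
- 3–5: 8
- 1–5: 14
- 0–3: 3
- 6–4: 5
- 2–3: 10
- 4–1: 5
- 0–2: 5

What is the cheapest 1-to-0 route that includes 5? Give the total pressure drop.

25 kPa

Shortest 1→5: 1 → 5 = 14
Best 5 to 0: 5 → 3 → 0 costing 11
Total via 5: 14 + 11 = 25 kPa.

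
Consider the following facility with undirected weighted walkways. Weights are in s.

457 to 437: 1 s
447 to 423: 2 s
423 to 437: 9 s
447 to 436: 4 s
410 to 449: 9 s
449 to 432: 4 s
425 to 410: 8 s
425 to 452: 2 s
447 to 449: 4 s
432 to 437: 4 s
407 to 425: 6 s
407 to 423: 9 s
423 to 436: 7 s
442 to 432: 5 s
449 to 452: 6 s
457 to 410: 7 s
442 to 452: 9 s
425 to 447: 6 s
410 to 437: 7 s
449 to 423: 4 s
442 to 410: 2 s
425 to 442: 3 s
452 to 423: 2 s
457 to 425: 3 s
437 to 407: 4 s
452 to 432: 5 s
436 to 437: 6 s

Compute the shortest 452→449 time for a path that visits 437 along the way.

Shortest 452→437: 452–425–457–437 = 6
Best 437 to 449: 437–432–449 costing 8
Total via 437: 6 + 8 = 14 s.

14 s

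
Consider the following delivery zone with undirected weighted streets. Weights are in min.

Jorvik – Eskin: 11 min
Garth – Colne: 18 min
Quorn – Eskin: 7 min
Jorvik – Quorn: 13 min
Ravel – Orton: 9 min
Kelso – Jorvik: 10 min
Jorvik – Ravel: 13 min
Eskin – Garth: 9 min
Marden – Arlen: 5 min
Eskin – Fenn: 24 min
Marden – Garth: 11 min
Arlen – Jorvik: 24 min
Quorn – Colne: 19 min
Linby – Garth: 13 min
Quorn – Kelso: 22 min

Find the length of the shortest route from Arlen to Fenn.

49 min

Candidate routes:
Arlen - Jorvik - Eskin - Fenn: 24+11+24 = 59
Arlen - Jorvik - Quorn - Eskin - Fenn: 24+13+7+24 = 68
Arlen - Marden - Garth - Eskin - Fenn: 5+11+9+24 = 49
The minimum is 49 min via Arlen - Marden - Garth - Eskin - Fenn.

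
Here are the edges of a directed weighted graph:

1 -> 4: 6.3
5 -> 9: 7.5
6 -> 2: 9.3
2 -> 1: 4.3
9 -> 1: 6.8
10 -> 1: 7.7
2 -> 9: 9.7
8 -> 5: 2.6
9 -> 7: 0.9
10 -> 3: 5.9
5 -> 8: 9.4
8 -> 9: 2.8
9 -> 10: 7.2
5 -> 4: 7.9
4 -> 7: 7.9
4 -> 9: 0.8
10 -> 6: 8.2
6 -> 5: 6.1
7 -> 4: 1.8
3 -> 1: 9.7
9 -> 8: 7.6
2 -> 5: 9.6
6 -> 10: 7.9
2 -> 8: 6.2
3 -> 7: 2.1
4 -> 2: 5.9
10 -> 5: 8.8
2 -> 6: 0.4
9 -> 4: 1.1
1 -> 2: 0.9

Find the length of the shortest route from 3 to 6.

Enumerating some paths:
3 → 7 → 4 → 2 → 6: 2.1+1.8+5.9+0.4 = 10.2
3 → 7 → 4 → 9 → 10 → 6: 2.1+1.8+0.8+7.2+8.2 = 20.1
3 → 1 → 2 → 6: 9.7+0.9+0.4 = 11
3 → 7 → 4 → 9 → 1 → 2 → 6: 2.1+1.8+0.8+6.8+0.9+0.4 = 12.8
The minimum is 10.2 via 3 → 7 → 4 → 2 → 6.

10.2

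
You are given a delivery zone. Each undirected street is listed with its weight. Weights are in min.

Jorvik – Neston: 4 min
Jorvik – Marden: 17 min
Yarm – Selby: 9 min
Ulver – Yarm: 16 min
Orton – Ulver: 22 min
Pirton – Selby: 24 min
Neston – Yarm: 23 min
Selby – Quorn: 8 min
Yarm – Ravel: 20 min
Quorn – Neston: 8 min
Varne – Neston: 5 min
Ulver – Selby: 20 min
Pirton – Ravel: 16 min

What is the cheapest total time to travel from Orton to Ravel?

Candidate routes:
Orton - Ulver - Yarm - Ravel: 22+16+20 = 58
Orton - Ulver - Selby - Yarm - Ravel: 22+20+9+20 = 71
Orton - Ulver - Selby - Pirton - Ravel: 22+20+24+16 = 82
Orton - Ulver - Yarm - Selby - Pirton - Ravel: 22+16+9+24+16 = 87
The minimum is 58 min via Orton - Ulver - Yarm - Ravel.

58 min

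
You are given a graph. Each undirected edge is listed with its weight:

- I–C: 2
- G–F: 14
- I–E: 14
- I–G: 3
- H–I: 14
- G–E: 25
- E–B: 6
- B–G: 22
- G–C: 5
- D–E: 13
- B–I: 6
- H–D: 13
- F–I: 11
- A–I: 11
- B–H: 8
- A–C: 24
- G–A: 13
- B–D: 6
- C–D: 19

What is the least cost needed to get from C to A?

13

Compare a few routes:
C - G - I - A: 5+3+11 = 19
C - I - G - A: 2+3+13 = 18
C - I - A: 2+11 = 13
C - G - A: 5+13 = 18
The minimum is 13 via C - I - A.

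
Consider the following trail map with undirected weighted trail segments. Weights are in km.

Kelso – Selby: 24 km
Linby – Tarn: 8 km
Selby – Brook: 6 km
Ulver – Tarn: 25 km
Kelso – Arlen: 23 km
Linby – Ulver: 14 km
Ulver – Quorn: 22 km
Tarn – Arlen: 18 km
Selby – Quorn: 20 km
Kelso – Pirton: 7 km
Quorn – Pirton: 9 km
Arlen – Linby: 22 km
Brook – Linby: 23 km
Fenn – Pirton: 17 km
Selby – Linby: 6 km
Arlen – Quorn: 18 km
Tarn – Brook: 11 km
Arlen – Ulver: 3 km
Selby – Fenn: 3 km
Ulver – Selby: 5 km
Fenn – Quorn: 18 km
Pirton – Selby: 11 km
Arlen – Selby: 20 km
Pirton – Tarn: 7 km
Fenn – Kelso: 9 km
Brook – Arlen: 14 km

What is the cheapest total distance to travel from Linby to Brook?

Settle nodes by increasing distance from Linby:
Linby: 0
Selby: 6  (via Linby)
Tarn: 8  (via Linby)
Fenn: 9  (via Selby)
Ulver: 11  (via Selby)
Brook: 12  (via Selby)
Shortest route: Linby → Selby → Brook = 12 km.

12 km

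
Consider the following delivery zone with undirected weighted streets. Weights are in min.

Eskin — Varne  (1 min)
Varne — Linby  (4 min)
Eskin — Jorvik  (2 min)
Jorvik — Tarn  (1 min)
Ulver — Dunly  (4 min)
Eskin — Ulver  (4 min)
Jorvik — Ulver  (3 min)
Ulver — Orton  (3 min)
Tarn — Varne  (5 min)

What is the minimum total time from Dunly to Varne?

Settle nodes by increasing distance from Dunly:
Dunly: 0
Ulver: 4  (via Dunly)
Orton: 7  (via Ulver)
Jorvik: 7  (via Ulver)
Tarn: 8  (via Jorvik)
Eskin: 8  (via Ulver)
Varne: 9  (via Eskin)
Shortest route: Dunly → Ulver → Eskin → Varne = 9 min.

9 min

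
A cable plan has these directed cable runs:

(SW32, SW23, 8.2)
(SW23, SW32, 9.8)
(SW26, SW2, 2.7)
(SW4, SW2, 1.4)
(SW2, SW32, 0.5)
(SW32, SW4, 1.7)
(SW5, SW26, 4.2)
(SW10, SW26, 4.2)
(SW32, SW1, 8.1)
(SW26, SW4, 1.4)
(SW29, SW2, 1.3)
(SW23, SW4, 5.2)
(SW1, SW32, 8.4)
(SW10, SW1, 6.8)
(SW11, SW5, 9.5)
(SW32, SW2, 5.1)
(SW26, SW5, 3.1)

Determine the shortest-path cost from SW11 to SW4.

Compare a few routes:
SW11–SW5–SW26–SW2–SW32–SW23–SW4: 9.5+4.2+2.7+0.5+8.2+5.2 = 30.3
SW11–SW5–SW26–SW4: 9.5+4.2+1.4 = 15.1
SW11–SW5–SW26–SW2–SW32–SW4: 9.5+4.2+2.7+0.5+1.7 = 18.6
The minimum is 15.1 via SW11–SW5–SW26–SW4.

15.1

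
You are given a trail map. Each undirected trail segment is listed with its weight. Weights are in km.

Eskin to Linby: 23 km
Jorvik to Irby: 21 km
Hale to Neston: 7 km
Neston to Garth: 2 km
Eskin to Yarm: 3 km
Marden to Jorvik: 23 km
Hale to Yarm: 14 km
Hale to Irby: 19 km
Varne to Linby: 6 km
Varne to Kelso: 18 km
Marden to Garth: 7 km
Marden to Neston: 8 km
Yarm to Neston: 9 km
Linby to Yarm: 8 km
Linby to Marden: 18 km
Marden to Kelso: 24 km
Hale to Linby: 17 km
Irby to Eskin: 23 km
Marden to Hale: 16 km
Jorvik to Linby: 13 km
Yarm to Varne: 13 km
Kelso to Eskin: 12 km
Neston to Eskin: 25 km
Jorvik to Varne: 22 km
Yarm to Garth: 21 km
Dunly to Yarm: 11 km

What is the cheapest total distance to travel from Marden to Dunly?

Compare a few routes:
Marden–Garth–Yarm–Dunly: 7+21+11 = 39
Marden–Linby–Yarm–Dunly: 18+8+11 = 37
Marden–Garth–Neston–Yarm–Dunly: 7+2+9+11 = 29
Marden–Neston–Yarm–Dunly: 8+9+11 = 28
Cheapest is Marden–Neston–Yarm–Dunly at 28 km.

28 km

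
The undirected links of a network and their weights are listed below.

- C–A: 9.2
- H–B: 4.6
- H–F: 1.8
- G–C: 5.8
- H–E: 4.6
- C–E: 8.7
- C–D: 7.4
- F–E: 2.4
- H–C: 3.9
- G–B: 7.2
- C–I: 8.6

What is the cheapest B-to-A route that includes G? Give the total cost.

Shortest B→G: B → G = 7.2
Shortest G→A: G → C → A = 15
Total via G: 7.2 + 15 = 22.2.

22.2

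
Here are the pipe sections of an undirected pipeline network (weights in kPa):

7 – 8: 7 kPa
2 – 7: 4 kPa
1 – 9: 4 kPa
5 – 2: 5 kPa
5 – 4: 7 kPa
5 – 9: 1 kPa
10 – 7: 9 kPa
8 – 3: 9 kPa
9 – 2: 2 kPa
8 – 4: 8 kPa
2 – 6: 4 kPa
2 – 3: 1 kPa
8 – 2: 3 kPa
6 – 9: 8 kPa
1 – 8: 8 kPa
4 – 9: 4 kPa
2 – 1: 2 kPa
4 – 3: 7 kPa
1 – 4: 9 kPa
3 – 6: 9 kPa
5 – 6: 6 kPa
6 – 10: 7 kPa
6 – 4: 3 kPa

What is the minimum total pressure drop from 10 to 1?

13 kPa

Settle nodes by increasing distance from 10:
10: 0
6: 7  (via 10)
7: 9  (via 10)
4: 10  (via 6)
2: 11  (via 6)
3: 12  (via 2)
1: 13  (via 2)
Shortest route: 10 → 6 → 2 → 1 = 13 kPa.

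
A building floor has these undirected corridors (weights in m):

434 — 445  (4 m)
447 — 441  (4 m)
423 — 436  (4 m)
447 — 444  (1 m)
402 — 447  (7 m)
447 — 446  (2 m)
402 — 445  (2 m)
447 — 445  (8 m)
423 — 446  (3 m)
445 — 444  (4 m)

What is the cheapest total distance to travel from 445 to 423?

Shortest distances from 445:
445: 0
402: 2  (via 445)
444: 4  (via 445)
434: 4  (via 445)
447: 5  (via 444)
446: 7  (via 447)
441: 9  (via 447)
423: 10  (via 446)
Shortest route: 445 → 444 → 447 → 446 → 423 = 10 m.

10 m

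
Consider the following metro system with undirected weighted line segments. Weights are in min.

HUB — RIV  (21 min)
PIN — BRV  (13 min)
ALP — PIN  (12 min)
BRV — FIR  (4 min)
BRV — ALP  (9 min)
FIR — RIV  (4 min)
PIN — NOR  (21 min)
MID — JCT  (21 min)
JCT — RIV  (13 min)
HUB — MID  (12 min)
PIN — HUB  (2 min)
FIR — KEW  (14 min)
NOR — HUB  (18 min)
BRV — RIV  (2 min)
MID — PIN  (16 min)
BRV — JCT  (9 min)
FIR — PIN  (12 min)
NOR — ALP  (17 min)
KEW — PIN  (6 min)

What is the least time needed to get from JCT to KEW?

Enumerating some paths:
JCT - BRV - PIN - KEW: 9+13+6 = 28
JCT - BRV - FIR - KEW: 9+4+14 = 27
The minimum is 27 min via JCT - BRV - FIR - KEW.

27 min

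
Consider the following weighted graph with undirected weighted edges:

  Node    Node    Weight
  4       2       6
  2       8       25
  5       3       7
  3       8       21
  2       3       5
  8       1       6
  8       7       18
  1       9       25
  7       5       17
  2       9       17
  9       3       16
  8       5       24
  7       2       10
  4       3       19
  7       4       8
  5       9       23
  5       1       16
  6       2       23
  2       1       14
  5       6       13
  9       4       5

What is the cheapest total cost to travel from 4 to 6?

Enumerating some paths:
4–2–3–5–6: 6+5+7+13 = 31
4–2–6: 6+23 = 29
Cheapest is 4–2–6 at 29.

29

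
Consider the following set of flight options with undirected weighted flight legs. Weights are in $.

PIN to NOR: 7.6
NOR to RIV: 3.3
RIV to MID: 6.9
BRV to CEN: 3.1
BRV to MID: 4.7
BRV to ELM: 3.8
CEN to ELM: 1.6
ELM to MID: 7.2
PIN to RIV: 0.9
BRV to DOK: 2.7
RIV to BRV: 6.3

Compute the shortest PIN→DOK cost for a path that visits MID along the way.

$15.2

Shortest PIN→MID: PIN → RIV → MID = 7.8
Best MID to DOK: MID → BRV → DOK costing 7.4
Total via MID: 7.8 + 7.4 = $15.2.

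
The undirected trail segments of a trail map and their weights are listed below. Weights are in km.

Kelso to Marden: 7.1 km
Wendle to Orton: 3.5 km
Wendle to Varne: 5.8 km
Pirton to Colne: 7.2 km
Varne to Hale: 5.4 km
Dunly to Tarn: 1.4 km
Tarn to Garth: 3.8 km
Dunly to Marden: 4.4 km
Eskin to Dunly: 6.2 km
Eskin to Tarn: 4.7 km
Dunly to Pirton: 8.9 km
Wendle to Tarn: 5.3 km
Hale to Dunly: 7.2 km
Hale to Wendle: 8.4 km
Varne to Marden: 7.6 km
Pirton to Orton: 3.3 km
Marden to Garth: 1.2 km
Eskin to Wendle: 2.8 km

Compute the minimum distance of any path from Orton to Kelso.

20.9 km

Running Dijkstra from Orton:
Orton: 0
Pirton: 3.3  (via Orton)
Wendle: 3.5  (via Orton)
Eskin: 6.3  (via Wendle)
Tarn: 8.8  (via Wendle)
Varne: 9.3  (via Wendle)
Dunly: 10.2  (via Tarn)
Colne: 10.5  (via Pirton)
Hale: 11.9  (via Wendle)
Garth: 12.6  (via Tarn)
Marden: 13.8  (via Garth)
Kelso: 20.9  (via Marden)
Shortest route: Orton–Wendle–Tarn–Garth–Marden–Kelso = 20.9 km.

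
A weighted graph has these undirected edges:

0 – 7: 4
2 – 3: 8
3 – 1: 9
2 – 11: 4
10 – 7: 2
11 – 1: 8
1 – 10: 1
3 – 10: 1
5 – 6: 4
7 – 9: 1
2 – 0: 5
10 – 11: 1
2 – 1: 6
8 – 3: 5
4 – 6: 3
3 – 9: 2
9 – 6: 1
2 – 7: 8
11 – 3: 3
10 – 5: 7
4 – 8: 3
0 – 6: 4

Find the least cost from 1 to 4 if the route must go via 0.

14

Shortest 1→0: 1 → 10 → 7 → 0 = 7
Best 0 to 4: 0 → 6 → 4 costing 7
Total via 0: 7 + 7 = 14.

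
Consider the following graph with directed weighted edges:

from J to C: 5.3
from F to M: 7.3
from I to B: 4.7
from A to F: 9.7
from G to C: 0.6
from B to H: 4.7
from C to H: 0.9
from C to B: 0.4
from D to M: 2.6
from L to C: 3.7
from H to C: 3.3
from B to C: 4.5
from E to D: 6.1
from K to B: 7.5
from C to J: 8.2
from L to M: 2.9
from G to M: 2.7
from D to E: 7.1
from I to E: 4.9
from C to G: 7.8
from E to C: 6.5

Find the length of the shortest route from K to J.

20.2

Shortest distances from K:
K: 0
B: 7.5  (via K)
C: 12  (via B)
H: 12.2  (via B)
G: 19.8  (via C)
J: 20.2  (via C)
Shortest route: K–B–C–J = 20.2.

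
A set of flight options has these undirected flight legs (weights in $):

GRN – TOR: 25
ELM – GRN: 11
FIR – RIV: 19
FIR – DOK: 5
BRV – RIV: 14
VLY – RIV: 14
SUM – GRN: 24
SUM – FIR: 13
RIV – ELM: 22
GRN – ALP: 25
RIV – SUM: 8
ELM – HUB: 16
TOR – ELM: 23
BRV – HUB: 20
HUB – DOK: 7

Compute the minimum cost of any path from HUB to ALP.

Enumerating some paths:
HUB–DOK–FIR–RIV–SUM–GRN–ALP: 7+5+19+8+24+25 = 88
HUB–DOK–FIR–SUM–GRN–ALP: 7+5+13+24+25 = 74
HUB–ELM–GRN–ALP: 16+11+25 = 52
Cheapest is HUB–ELM–GRN–ALP at $52.

$52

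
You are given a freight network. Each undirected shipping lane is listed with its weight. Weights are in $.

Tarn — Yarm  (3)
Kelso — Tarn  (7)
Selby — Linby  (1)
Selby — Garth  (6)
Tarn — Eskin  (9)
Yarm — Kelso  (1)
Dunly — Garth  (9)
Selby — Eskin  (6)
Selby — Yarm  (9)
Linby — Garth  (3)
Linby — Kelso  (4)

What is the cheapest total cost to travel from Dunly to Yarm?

$17

Running Dijkstra from Dunly:
Dunly: 0
Garth: 9  (via Dunly)
Linby: 12  (via Garth)
Selby: 13  (via Linby)
Kelso: 16  (via Linby)
Yarm: 17  (via Kelso)
Shortest route: Dunly–Garth–Linby–Kelso–Yarm = $17.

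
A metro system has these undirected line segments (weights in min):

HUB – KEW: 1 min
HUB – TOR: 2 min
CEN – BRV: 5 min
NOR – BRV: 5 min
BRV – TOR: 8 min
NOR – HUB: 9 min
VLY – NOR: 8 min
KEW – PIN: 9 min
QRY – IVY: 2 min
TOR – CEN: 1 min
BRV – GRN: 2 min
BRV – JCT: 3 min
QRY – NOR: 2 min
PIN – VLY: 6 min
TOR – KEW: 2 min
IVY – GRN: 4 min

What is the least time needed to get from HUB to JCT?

11 min

Shortest distances from HUB:
HUB: 0
KEW: 1  (via HUB)
TOR: 2  (via HUB)
CEN: 3  (via TOR)
BRV: 8  (via CEN)
NOR: 9  (via HUB)
PIN: 10  (via KEW)
GRN: 10  (via BRV)
QRY: 11  (via NOR)
JCT: 11  (via BRV)
Shortest route: HUB → TOR → CEN → BRV → JCT = 11 min.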